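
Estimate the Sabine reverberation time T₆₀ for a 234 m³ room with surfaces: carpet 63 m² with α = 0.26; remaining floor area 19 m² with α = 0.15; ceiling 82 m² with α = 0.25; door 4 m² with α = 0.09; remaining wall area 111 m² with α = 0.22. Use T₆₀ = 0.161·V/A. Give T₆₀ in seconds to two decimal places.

Total absorption A = 63·0.26 + 19·0.15 + 82·0.25 + 4·0.09 + 111·0.22 = 64.51 m² sabins.
T₆₀ = 0.161·V/A = 0.161·234/64.51 = 0.584 s.

0.58 s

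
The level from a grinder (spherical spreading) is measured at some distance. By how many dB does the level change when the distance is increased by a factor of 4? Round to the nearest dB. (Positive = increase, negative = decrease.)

With spherical spreading the level changes by −20·log₁₀(r₂/r₁).
ΔL = −20·log₁₀(4) = -12.04 dB.

-12 dB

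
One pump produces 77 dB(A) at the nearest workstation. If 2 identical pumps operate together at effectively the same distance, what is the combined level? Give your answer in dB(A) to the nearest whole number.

80 dB(A)

N identical incoherent sources raise the level by 10·log₁₀ N.
L_total = 77 + 10·log₁₀(2) = 77 + 3.010 = 80.01 dB(A).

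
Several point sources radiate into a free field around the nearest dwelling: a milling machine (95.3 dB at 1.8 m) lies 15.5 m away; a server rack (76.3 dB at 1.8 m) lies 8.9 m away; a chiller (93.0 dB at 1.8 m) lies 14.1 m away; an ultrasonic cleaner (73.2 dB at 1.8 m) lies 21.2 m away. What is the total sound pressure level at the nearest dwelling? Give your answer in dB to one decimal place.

First find each source's level at the receiver (point-source: −20·log₁₀(r/r_ref)), then combine on an intensity basis.
milling machine: 95.3 − 20·log₁₀(15.5/1.8) = 95.3 − 18.70 = 76.60 dB.
server rack: 76.3 − 20·log₁₀(8.9/1.8) = 76.3 − 13.88 = 62.42 dB.
chiller: 93.0 − 20·log₁₀(14.1/1.8) = 93.0 − 17.88 = 75.12 dB.
ultrasonic cleaner: 73.2 − 20·log₁₀(21.2/1.8) = 73.2 − 21.42 = 51.78 dB.
Σ 10^(L/10) = 8.011e+07 → L_total = 10·log₁₀(8.011e+07) = 79.04 dB.

79.0 dB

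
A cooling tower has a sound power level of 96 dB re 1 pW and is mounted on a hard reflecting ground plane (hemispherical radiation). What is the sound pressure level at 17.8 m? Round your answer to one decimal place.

Free-field hemispherical radiation: L_p = L_w − 10·log₁₀(2π·r²), r = 17.8 m.
2π·r² = 1991 m², 10·log₁₀ of that is 32.990 dB.
L_p = 96 − 32.990 = 63.01 dB.

63.0 dB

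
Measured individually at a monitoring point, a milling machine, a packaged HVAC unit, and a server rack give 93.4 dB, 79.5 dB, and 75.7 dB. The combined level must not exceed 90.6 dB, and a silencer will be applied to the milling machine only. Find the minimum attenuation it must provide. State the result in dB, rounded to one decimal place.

The untreated sources together contribute 10^(79.5/10) + 10^(75.7/10) = 1.263e+08, i.e. 81.01 dB.
The limit corresponds to 10^(90.6/10) = 1.148e+09; subtracting the fixed part leaves 1.022e+09 for the milling machine, i.e. 90.09 dB.
So the milling machine must be reduced from 93.4 to 90.09 dB: IL = 3.31 dB.

3.3 dB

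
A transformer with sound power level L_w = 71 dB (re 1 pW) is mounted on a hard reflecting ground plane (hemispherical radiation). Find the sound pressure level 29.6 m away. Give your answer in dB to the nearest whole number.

Free-field hemispherical radiation: L_p = L_w − 10·log₁₀(2π·r²), r = 29.6 m.
2π·r² = 5505 m², 10·log₁₀ of that is 37.408 dB.
L_p = 71 − 37.408 = 33.59 dB.

34 dB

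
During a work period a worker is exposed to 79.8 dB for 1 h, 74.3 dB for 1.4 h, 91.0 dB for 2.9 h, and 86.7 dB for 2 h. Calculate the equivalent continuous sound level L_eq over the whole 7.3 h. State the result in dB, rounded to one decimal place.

88.1 dB

The energy average is taken in the linear domain: L_eq = 10·log₁₀[(Σ tᵢ·10^(Lᵢ/10))/T], T = 7.3 h.
Σ tᵢ·10^(Lᵢ/10) = 1·10^(79.8/10) + 1.4·10^(74.3/10) + 2.9·10^(91.0/10) + 2·10^(86.7/10) = 4.720e+09.
L_eq = 10·log₁₀(4.720e+09/7.3) = 88.11 dB.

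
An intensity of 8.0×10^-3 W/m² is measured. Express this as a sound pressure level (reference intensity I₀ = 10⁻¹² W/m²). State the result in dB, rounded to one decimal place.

Dividing by I₀ shifts the exponent by 12: I/I₀ = 8.0×10^9.
L = 10·(0.9031 + 9) = 99.03 dB.

99.0 dB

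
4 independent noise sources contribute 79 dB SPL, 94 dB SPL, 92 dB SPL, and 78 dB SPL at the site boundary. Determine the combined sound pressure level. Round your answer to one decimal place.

96.3 dB SPL

For uncorrelated sources the intensities add, so convert each level to linear form, sum, and take 10·log₁₀ of the total.
Σ 10^(L/10) = 10^(79/10) + 10^(94/10) + 10^(92/10) + 10^(78/10) = 4.239e+09.
L_total = 10·log₁₀(4.239e+09) = 96.27 dB SPL.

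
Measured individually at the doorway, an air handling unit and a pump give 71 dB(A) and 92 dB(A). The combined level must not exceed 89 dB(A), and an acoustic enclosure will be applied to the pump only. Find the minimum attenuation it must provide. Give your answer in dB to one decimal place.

Fixed contribution from the other source: Σ 10^(L/10) = 10^(71/10) = 1.259e+07 (71.00 dB(A)).
To meet 89 dB(A) overall, the treated pump may contribute at most 10^(89/10) − 1.259e+07 = 7.817e+08, i.e. 88.93 dB(A).
Required insertion loss = 92 − 88.93 = 3.07 dB.

3.1 dB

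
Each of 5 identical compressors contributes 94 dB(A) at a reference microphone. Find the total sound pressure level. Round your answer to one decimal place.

101.0 dB(A)

With 5 equal, uncorrelated contributions the intensity is 5× that of one unit, giving a rise of 10·log₁₀ 5.
L_total = 94 + 10·log₁₀(5) = 94 + 6.990 = 100.99 dB(A).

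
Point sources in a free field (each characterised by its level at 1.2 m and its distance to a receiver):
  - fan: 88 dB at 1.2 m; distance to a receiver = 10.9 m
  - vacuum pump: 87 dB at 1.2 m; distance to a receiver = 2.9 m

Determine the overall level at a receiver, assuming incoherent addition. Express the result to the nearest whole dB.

80 dB

Propagate each source to the receiver with L = L_ref − 20·log₁₀(r/r_ref), then add intensities.
fan: 88 − 20·log₁₀(10.9/1.2) = 88 − 19.16 = 68.84 dB.
vacuum pump: 87 − 20·log₁₀(2.9/1.2) = 87 − 7.66 = 79.34 dB.
Σ 10^(L/10) = 9.346e+07 → L_total = 10·log₁₀(9.346e+07) = 79.71 dB.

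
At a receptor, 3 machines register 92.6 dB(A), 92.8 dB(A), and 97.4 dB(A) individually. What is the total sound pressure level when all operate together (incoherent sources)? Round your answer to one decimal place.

Incoherent sources combine by intensity addition: L_total = 10·log₁₀(Σ 10^(L_i/10)).
Σ 10^(L/10) = 10^(92.6/10) + 10^(92.8/10) + 10^(97.4/10) = 9.221e+09.
L_total = 10·log₁₀(9.221e+09) = 99.65 dB(A).

99.6 dB(A)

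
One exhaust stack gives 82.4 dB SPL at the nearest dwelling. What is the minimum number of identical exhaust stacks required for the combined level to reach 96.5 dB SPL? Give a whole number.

N identical sources give L₁ + 10·log₁₀ N, so require 10·log₁₀ N ≥ 96.5 − 82.4 = 14.1 dB.
N ≥ 10^(14.1/10) = 25.704, so N = 26.

26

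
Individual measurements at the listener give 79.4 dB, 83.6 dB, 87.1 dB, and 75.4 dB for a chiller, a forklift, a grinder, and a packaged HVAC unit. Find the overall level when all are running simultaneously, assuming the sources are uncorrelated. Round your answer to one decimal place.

Incoherent sources combine by intensity addition: L_total = 10·log₁₀(Σ 10^(L_i/10)).
Σ 10^(L/10) = 10^(79.4/10) + 10^(83.6/10) + 10^(87.1/10) + 10^(75.4/10) = 8.637e+08.
L_total = 10·log₁₀(8.637e+08) = 89.36 dB.

89.4 dB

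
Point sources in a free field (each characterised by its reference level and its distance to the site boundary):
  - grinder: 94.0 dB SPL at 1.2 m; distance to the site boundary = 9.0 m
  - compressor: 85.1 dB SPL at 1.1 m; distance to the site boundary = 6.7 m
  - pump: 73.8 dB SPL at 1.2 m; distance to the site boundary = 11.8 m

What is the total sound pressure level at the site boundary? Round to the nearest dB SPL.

Apply inverse-square spreading to bring every level to the receiver, then sum 10^(L/10).
grinder: 94.0 − 20·log₁₀(9.0/1.2) = 94.0 − 17.50 = 76.50 dB SPL.
compressor: 85.1 − 20·log₁₀(6.7/1.1) = 85.1 − 15.69 = 69.41 dB SPL.
pump: 73.8 − 20·log₁₀(11.8/1.2) = 73.8 − 19.85 = 53.95 dB SPL.
Σ 10^(L/10) = 5.363e+07 → L_total = 10·log₁₀(5.363e+07) = 77.29 dB SPL.

77 dB SPL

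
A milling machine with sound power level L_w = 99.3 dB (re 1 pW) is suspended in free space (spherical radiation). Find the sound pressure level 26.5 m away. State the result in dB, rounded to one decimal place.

59.8 dB

The power spreads over a sphere of area 4π·r², so L_p = L_w − 10·log₁₀(4π·r²).
4π·r² = 8825 m², 10·log₁₀ of that is 39.457 dB.
L_p = 99.3 − 39.457 = 59.84 dB.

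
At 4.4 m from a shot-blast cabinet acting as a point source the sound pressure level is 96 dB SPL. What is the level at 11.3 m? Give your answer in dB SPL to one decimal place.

87.8 dB SPL

Point-source attenuation: ΔL = 20·log₁₀(r₂/r₁) = 20·log₁₀(11.3/4.4) = 8.193 dB.
L₂ = 96 − 20·log₁₀(11.3/4.4) = 96 − 8.193 = 87.81 dB SPL.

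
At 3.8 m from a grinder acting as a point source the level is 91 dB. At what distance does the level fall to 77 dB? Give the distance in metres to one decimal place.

Point-source spreading drops the level by 20·log₁₀(r₂/r₁); inverting, r₂/r₁ = 10^(ΔL/20).
r₂ = 3.8·10^((91−77)/20) = 3.8·10^(14.0/20) = 19.05 m.

19.0 m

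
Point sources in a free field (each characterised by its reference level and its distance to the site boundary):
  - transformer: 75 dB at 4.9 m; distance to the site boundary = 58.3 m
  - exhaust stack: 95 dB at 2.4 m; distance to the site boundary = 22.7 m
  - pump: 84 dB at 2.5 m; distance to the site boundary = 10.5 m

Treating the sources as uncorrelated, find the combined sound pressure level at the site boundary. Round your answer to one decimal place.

First find each source's level at the receiver (point-source: −20·log₁₀(r/r_ref)), then combine on an intensity basis.
transformer: 75 − 20·log₁₀(58.3/4.9) = 75 − 21.51 = 53.49 dB.
exhaust stack: 95 − 20·log₁₀(22.7/2.4) = 95 − 19.52 = 75.48 dB.
pump: 84 − 20·log₁₀(10.5/2.5) = 84 − 12.46 = 71.54 dB.
Σ 10^(L/10) = 4.981e+07 → L_total = 10·log₁₀(4.981e+07) = 76.97 dB.

77.0 dB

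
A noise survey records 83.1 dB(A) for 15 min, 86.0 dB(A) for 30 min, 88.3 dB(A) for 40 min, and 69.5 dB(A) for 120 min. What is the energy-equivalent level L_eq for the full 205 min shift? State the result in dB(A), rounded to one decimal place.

83.2 dB(A)

The energy average is taken in the linear domain: L_eq = 10·log₁₀[(Σ tᵢ·10^(Lᵢ/10))/T], T = 205 min.
Σ tᵢ·10^(Lᵢ/10) = 15·10^(83.1/10) + 30·10^(86.0/10) + 40·10^(88.3/10) + 120·10^(69.5/10) = 4.312e+10.
L_eq = 10·log₁₀(4.312e+10/205) = 83.23 dB(A).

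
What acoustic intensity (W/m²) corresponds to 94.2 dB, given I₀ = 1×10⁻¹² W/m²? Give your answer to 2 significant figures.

0.0026 W/m²

L = 10·log₁₀(I/I₀) ⇒ I = I₀·10^(L/10) = 10⁻¹² × 10^9.42.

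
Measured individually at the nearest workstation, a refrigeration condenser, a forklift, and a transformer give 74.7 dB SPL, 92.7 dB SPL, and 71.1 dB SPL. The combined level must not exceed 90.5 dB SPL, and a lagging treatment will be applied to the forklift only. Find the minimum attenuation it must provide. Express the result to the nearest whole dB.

2 dB

Everything except the forklift sums to 10^(74.7/10) + 10^(71.1/10) = 4.239e+07 in linear terms, 76.27 dB SPL.
The limit corresponds to 10^(90.5/10) = 1.122e+09; subtracting the fixed part leaves 1.080e+09 for the forklift, i.e. 90.33 dB SPL.
Required insertion loss = 92.7 − 90.33 = 2.37 dB.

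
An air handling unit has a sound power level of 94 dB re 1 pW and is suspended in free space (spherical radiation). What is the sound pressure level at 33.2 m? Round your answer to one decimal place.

The power spreads over a sphere of area 4π·r², so L_p = L_w − 10·log₁₀(4π·r²).
4π·r² = 1.385e+04 m², 10·log₁₀ of that is 41.415 dB.
L_p = 94 − 41.415 = 52.59 dB.

52.6 dB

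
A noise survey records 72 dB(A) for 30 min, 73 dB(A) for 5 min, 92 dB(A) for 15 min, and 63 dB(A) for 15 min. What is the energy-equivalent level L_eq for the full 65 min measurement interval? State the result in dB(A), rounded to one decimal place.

85.7 dB(A)

The energy average is taken in the linear domain: L_eq = 10·log₁₀[(Σ tᵢ·10^(Lᵢ/10))/T], T = 65 min.
Σ tᵢ·10^(Lᵢ/10) = 30·10^(72/10) + 5·10^(73/10) + 15·10^(92/10) + 15·10^(63/10) = 2.438e+10.
L_eq = 10·log₁₀(2.438e+10/65) = 85.74 dB(A).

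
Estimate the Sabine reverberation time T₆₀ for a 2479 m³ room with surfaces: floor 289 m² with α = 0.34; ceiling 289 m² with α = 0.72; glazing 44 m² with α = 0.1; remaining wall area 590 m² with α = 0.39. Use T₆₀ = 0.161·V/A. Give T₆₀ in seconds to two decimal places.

0.74 s

Total absorption A = 289·0.34 + 289·0.72 + 44·0.1 + 590·0.39 = 540.84 m² sabins.
T₆₀ = 0.161·V/A = 0.161·2479/540.84 = 0.738 s.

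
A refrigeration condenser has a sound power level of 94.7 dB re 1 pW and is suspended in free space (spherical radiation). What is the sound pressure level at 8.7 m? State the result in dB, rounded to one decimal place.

64.9 dB

The power spreads over a sphere of area 4π·r², so L_p = L_w − 10·log₁₀(4π·r²).
4π·r² = 951.1 m², 10·log₁₀ of that is 29.782 dB.
L_p = 94.7 − 29.782 = 64.92 dB.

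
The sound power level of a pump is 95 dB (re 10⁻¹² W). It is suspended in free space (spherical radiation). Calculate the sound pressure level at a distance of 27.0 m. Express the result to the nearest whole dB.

L_p = L_w − 10·log₁₀(4π·r²) with r = 27.0 m.
4π·r² = 9161 m², 10·log₁₀ of that is 39.619 dB.
L_p = 95 − 39.619 = 55.38 dB.

55 dB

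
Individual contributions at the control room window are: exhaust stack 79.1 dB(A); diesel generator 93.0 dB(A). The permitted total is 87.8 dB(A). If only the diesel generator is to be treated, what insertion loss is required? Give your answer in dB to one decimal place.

5.8 dB

Everything except the diesel generator sums to 10^(79.1/10) = 8.128e+07 in linear terms, 79.10 dB(A).
The limit corresponds to 10^(87.8/10) = 6.026e+08; subtracting the fixed part leaves 5.213e+08 for the diesel generator, i.e. 87.17 dB(A).
Required insertion loss = 93.0 − 87.17 = 5.83 dB.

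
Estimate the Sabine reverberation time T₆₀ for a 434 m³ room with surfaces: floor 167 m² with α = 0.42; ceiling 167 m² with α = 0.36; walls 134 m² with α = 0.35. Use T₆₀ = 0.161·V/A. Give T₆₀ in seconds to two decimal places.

A = Σ Sᵢαᵢ = 167·0.42 + 167·0.36 + 134·0.35 = 177.16 m².
T₆₀ = 0.161 × 434 / 177.16 = 0.394 s.

0.39 s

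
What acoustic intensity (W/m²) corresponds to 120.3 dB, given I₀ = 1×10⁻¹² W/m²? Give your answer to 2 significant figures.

I = I₀·10^(L/10) = 10⁻¹² × 10^(120.3/10) = 10^(0.030).

1.1 W/m²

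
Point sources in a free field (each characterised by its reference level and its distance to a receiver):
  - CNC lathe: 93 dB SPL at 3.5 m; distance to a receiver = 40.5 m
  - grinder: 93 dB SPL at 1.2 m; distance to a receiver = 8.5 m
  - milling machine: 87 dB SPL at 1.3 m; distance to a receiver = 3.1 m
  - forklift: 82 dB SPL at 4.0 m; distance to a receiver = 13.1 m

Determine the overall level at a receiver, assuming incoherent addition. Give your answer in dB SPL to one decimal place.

82.0 dB SPL

First find each source's level at the receiver (point-source: −20·log₁₀(r/r_ref)), then combine on an intensity basis.
CNC lathe: 93 − 20·log₁₀(40.5/3.5) = 93 − 21.27 = 71.73 dB SPL.
grinder: 93 − 20·log₁₀(8.5/1.2) = 93 − 17.00 = 76.00 dB SPL.
milling machine: 87 − 20·log₁₀(3.1/1.3) = 87 − 7.55 = 79.45 dB SPL.
forklift: 82 − 20·log₁₀(13.1/4.0) = 82 − 10.30 = 71.70 dB SPL.
Σ 10^(L/10) = 1.576e+08 → L_total = 10·log₁₀(1.576e+08) = 81.98 dB SPL.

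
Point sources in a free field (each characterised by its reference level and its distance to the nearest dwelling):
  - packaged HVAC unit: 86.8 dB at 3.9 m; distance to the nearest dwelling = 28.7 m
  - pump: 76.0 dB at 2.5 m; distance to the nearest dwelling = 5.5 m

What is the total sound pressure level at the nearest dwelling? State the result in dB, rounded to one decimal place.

72.3 dB

Propagate each source to the receiver with L = L_ref − 20·log₁₀(r/r_ref), then add intensities.
packaged HVAC unit: 86.8 − 20·log₁₀(28.7/3.9) = 86.8 − 17.34 = 69.46 dB.
pump: 76.0 − 20·log₁₀(5.5/2.5) = 76.0 − 6.85 = 69.15 dB.
Σ 10^(L/10) = 1.706e+07 → L_total = 10·log₁₀(1.706e+07) = 72.32 dB.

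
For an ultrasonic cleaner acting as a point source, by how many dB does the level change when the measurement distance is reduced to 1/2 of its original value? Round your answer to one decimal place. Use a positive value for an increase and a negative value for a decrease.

A point source loses 6 dB per doubling of distance; generally ΔL = −20·log₁₀(r₂/r₁).
ΔL = −20·log₁₀(0.5) = +6.02 dB.

+6.0 dB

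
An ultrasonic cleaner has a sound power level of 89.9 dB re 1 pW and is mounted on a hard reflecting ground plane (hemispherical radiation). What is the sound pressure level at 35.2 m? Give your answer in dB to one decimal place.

Free-field hemispherical radiation: L_p = L_w − 10·log₁₀(2π·r²), r = 35.2 m.
2π·r² = 7785 m², 10·log₁₀ of that is 38.913 dB.
L_p = 89.9 − 38.913 = 50.99 dB.

51.0 dB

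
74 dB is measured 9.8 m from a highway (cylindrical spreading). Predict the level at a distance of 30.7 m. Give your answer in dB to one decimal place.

Line-source attenuation: ΔL = 10·log₁₀(r₂/r₁) = 10·log₁₀(30.7/9.8) = 4.959 dB.
L₂ = 74 − 10·log₁₀(30.7/9.8) = 74 − 4.959 = 69.04 dB.

69.0 dB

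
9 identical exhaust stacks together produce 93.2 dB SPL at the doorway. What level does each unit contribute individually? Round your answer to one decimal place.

83.7 dB SPL

Dividing the total intensity by 9 lowers the level by 10·log₁₀ 9 = 9.542 dB: L₁ = 93.2 − 9.542.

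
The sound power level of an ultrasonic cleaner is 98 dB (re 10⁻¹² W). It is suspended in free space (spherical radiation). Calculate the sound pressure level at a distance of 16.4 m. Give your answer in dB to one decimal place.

Free-field spherical radiation: L_p = L_w − 10·log₁₀(4π·r²), r = 16.4 m.
4π·r² = 3380 m², 10·log₁₀ of that is 35.289 dB.
L_p = 98 − 35.289 = 62.71 dB.

62.7 dB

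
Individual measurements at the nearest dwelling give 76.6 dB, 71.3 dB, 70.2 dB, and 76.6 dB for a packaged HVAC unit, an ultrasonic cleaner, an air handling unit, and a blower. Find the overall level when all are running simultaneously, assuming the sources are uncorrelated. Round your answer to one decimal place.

80.6 dB

For uncorrelated sources the intensities add, so convert each level to linear form, sum, and take 10·log₁₀ of the total.
Σ 10^(L/10) = 10^(76.6/10) + 10^(71.3/10) + 10^(70.2/10) + 10^(76.6/10) = 1.154e+08.
L_total = 10·log₁₀(1.154e+08) = 80.62 dB.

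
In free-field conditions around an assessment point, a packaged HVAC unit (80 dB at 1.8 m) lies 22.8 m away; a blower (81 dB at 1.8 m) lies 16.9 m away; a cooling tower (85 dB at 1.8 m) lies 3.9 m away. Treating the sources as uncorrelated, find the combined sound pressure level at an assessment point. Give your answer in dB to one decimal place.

Propagate each source to the receiver with L = L_ref − 20·log₁₀(r/r_ref), then add intensities.
packaged HVAC unit: 80 − 20·log₁₀(22.8/1.8) = 80 − 22.05 = 57.95 dB.
blower: 81 − 20·log₁₀(16.9/1.8) = 81 − 19.45 = 61.55 dB.
cooling tower: 85 − 20·log₁₀(3.9/1.8) = 85 − 6.72 = 78.28 dB.
Σ 10^(L/10) = 6.941e+07 → L_total = 10·log₁₀(6.941e+07) = 78.41 dB.

78.4 dB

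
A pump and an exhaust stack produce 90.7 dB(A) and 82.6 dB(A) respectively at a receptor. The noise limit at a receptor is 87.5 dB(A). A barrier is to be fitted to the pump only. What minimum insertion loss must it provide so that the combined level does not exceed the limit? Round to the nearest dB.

The untreated sources together contribute 10^(82.6/10) = 1.820e+08, i.e. 82.60 dB(A).
The limit corresponds to 10^(87.5/10) = 5.623e+08; subtracting the fixed part leaves 3.804e+08 for the pump, i.e. 85.80 dB(A).
Required insertion loss = 90.7 − 85.80 = 4.90 dB.

5 dB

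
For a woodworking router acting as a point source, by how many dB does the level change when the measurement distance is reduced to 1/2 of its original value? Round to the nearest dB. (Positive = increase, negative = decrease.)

With spherical spreading the level changes by −20·log₁₀(r₂/r₁).
ΔL = −20·log₁₀(0.5) = +6.02 dB.

+6 dB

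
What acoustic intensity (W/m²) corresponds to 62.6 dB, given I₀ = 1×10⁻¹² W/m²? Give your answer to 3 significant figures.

1.82e-06 W/m²

I = I₀·10^(L/10) = 10⁻¹² × 10^(62.6/10) = 10^(-5.740).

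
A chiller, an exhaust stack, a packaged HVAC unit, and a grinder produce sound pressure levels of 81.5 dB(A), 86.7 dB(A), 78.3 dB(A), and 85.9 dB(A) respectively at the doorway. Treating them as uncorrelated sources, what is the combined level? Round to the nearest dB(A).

90 dB(A)

Incoherent sources combine by intensity addition: L_total = 10·log₁₀(Σ 10^(L_i/10)).
Σ 10^(L/10) = 10^(81.5/10) + 10^(86.7/10) + 10^(78.3/10) + 10^(85.9/10) = 1.066e+09.
L_total = 10·log₁₀(1.066e+09) = 90.28 dB(A).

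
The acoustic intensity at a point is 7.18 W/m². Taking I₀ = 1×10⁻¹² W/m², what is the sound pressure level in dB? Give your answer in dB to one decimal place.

I/I₀ = 7.18/10⁻¹² = 7.18×10^12, and L = 10·log₁₀(I/I₀).
L = 10·(0.8561 + 12) = 128.56 dB.

128.6 dB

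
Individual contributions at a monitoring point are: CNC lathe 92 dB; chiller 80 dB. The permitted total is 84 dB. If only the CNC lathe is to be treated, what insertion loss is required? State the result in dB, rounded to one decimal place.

10.2 dB

Fixed contribution from the other source: Σ 10^(L/10) = 10^(80/10) = 1.000e+08 (80.00 dB).
The limit corresponds to 10^(84/10) = 2.512e+08; subtracting the fixed part leaves 1.512e+08 for the CNC lathe, i.e. 81.80 dB.
So the CNC lathe must be reduced from 92 to 81.80 dB: IL = 10.20 dB.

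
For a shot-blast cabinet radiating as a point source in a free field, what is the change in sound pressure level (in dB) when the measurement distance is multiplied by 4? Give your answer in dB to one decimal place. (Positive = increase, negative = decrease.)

-12.0 dB

Point-source spreading: ΔL = −20·log₁₀(r₂/r₁).
ΔL = −20·log₁₀(4) = -12.04 dB.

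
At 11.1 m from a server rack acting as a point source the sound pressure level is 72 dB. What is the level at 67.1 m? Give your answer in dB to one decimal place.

56.4 dB

Point-source attenuation: ΔL = 20·log₁₀(r₂/r₁) = 20·log₁₀(67.1/11.1) = 15.628 dB.
L₂ = 72 − 20·log₁₀(67.1/11.1) = 72 − 15.628 = 56.37 dB.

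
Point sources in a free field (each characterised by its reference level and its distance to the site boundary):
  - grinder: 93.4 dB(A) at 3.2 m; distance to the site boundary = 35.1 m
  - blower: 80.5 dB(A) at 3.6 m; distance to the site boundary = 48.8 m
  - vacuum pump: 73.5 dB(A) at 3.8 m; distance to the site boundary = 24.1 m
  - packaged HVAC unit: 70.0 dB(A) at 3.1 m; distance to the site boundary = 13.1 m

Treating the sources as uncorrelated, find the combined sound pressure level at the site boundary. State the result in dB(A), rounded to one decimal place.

73.0 dB(A)

Propagate each source to the receiver with L = L_ref − 20·log₁₀(r/r_ref), then add intensities.
grinder: 93.4 − 20·log₁₀(35.1/3.2) = 93.4 − 20.80 = 72.60 dB(A).
blower: 80.5 − 20·log₁₀(48.8/3.6) = 80.5 − 22.64 = 57.86 dB(A).
vacuum pump: 73.5 − 20·log₁₀(24.1/3.8) = 73.5 − 16.04 = 57.46 dB(A).
packaged HVAC unit: 70.0 − 20·log₁₀(13.1/3.1) = 70.0 − 12.52 = 57.48 dB(A).
Σ 10^(L/10) = 1.991e+07 → L_total = 10·log₁₀(1.991e+07) = 72.99 dB(A).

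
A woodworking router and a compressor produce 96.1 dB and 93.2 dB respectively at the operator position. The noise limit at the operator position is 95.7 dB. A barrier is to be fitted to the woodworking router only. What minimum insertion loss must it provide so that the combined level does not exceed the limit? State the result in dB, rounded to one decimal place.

4.0 dB

Everything except the woodworking router sums to 10^(93.2/10) = 2.089e+09 in linear terms, 93.20 dB.
The limit corresponds to 10^(95.7/10) = 3.715e+09; subtracting the fixed part leaves 1.626e+09 for the woodworking router, i.e. 92.11 dB.
Required insertion loss = 96.1 − 92.11 = 3.99 dB.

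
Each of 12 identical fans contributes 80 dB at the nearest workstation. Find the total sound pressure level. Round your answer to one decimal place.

90.8 dB

L_total = L₁ + 10·log₁₀ N for N identical incoherent sources.
L_total = 80 + 10·log₁₀(12) = 80 + 10.792 = 90.79 dB.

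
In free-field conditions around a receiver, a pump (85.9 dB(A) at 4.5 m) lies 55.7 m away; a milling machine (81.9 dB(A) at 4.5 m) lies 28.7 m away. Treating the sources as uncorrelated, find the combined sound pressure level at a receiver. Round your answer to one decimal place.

Propagate each source to the receiver with L = L_ref − 20·log₁₀(r/r_ref), then add intensities.
pump: 85.9 − 20·log₁₀(55.7/4.5) = 85.9 − 21.85 = 64.05 dB(A).
milling machine: 81.9 − 20·log₁₀(28.7/4.5) = 81.9 − 16.09 = 65.81 dB(A).
Σ 10^(L/10) = 6.347e+06 → L_total = 10·log₁₀(6.347e+06) = 68.03 dB(A).

68.0 dB(A)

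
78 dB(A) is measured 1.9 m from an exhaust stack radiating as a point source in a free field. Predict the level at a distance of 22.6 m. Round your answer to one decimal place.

Point-source attenuation: ΔL = 20·log₁₀(r₂/r₁) = 20·log₁₀(22.6/1.9) = 21.507 dB.
L₂ = 78 − 20·log₁₀(22.6/1.9) = 78 − 21.507 = 56.49 dB(A).

56.5 dB(A)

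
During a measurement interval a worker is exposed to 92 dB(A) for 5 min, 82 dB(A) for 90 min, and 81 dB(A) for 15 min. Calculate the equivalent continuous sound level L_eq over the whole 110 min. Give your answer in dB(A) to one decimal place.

83.4 dB(A)

The energy average is taken in the linear domain: L_eq = 10·log₁₀[(Σ tᵢ·10^(Lᵢ/10))/T], T = 110 min.
Σ tᵢ·10^(Lᵢ/10) = 5·10^(92/10) + 90·10^(82/10) + 15·10^(81/10) = 2.408e+10.
L_eq = 10·log₁₀(2.408e+10/110) = 83.40 dB(A).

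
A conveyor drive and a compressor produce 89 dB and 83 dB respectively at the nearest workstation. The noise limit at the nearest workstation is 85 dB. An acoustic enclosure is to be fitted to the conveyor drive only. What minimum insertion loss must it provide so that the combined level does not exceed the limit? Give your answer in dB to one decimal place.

8.3 dB

Everything except the conveyor drive sums to 10^(83/10) = 1.995e+08 in linear terms, 83.00 dB.
To meet 85 dB overall, the treated conveyor drive may contribute at most 10^(85/10) − 1.995e+08 = 1.167e+08, i.e. 80.67 dB.
Required insertion loss = 89 − 80.67 = 8.33 dB.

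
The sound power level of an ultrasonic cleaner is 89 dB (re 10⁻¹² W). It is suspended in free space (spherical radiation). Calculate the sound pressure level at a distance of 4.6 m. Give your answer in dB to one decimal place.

L_p = L_w − 10·log₁₀(4π·r²) with r = 4.6 m.
4π·r² = 265.9 m², 10·log₁₀ of that is 24.247 dB.
L_p = 89 − 24.247 = 64.75 dB.

64.8 dB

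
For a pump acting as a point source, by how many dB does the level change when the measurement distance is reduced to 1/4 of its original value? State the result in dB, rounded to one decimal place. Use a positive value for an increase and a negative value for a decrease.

A point source loses 6 dB per doubling of distance; generally ΔL = −20·log₁₀(r₂/r₁).
ΔL = −20·log₁₀(0.25) = +12.04 dB.

+12.0 dB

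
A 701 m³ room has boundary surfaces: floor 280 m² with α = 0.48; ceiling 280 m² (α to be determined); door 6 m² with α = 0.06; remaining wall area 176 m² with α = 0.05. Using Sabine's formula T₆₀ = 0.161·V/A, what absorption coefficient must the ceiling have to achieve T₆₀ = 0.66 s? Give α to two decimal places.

0.10

From T₆₀ = 0.161·V/A, the target T₆₀ = 0.66 s needs A = 0.161·701/0.66 = 171.00 m².
Absorption from the other surfaces = 280·0.48 + 6·0.06 + 176·0.05 = 143.56 m², so the ceiling must supply 27.44 m² over 280 m².
α = 27.44/280 = 0.098.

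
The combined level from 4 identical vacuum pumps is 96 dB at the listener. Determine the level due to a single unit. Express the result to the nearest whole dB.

90 dB

Dividing the total intensity by 4 lowers the level by 10·log₁₀ 4 = 6.021 dB: L₁ = 96 − 6.021.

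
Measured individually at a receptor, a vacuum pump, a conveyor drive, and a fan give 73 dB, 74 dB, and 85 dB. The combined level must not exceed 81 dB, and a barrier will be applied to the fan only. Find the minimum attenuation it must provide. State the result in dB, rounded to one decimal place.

5.9 dB

The untreated sources together contribute 10^(73/10) + 10^(74/10) = 4.507e+07, i.e. 76.54 dB.
To meet 81 dB overall, the treated fan may contribute at most 10^(81/10) − 4.507e+07 = 8.082e+07, i.e. 79.08 dB.
Required insertion loss = 85 − 79.08 = 5.92 dB.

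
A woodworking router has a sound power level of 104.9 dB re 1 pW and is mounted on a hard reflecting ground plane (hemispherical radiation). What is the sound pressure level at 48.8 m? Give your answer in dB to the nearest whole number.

63 dB

Free-field hemispherical radiation: L_p = L_w − 10·log₁₀(2π·r²), r = 48.8 m.
2π·r² = 1.496e+04 m², 10·log₁₀ of that is 41.750 dB.
L_p = 104.9 − 41.750 = 63.15 dB.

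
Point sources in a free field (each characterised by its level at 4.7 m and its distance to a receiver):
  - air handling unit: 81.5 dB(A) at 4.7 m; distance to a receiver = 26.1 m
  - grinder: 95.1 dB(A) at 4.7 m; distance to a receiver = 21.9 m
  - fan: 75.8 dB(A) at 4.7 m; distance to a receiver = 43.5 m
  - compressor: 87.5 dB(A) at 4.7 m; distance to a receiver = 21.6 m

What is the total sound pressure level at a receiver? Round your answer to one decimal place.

First find each source's level at the receiver (point-source: −20·log₁₀(r/r_ref)), then combine on an intensity basis.
air handling unit: 81.5 − 20·log₁₀(26.1/4.7) = 81.5 − 14.89 = 66.61 dB(A).
grinder: 95.1 − 20·log₁₀(21.9/4.7) = 95.1 − 13.37 = 81.73 dB(A).
fan: 75.8 − 20·log₁₀(43.5/4.7) = 75.8 − 19.33 = 56.47 dB(A).
compressor: 87.5 − 20·log₁₀(21.6/4.7) = 87.5 − 13.25 = 74.25 dB(A).
Σ 10^(L/10) = 1.807e+08 → L_total = 10·log₁₀(1.807e+08) = 82.57 dB(A).

82.6 dB(A)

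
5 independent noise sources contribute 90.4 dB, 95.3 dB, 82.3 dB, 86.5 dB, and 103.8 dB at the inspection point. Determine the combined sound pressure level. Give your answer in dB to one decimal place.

104.6 dB

Incoherent sources combine by intensity addition: L_total = 10·log₁₀(Σ 10^(L_i/10)).
Σ 10^(L/10) = 10^(90.4/10) + 10^(95.3/10) + 10^(82.3/10) + 10^(86.5/10) + 10^(103.8/10) = 2.909e+10.
L_total = 10·log₁₀(2.909e+10) = 104.64 dB.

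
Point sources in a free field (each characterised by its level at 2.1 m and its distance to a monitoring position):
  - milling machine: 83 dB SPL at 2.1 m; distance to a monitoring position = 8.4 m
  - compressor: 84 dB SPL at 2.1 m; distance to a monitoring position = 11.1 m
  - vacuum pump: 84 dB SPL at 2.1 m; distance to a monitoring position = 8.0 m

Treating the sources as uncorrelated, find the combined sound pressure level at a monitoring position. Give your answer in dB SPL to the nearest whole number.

76 dB SPL

Propagate each source to the receiver with L = L_ref − 20·log₁₀(r/r_ref), then add intensities.
milling machine: 83 − 20·log₁₀(8.4/2.1) = 83 − 12.04 = 70.96 dB SPL.
compressor: 84 − 20·log₁₀(11.1/2.1) = 84 − 14.46 = 69.54 dB SPL.
vacuum pump: 84 − 20·log₁₀(8.0/2.1) = 84 − 11.62 = 72.38 dB SPL.
Σ 10^(L/10) = 3.877e+07 → L_total = 10·log₁₀(3.877e+07) = 75.88 dB SPL.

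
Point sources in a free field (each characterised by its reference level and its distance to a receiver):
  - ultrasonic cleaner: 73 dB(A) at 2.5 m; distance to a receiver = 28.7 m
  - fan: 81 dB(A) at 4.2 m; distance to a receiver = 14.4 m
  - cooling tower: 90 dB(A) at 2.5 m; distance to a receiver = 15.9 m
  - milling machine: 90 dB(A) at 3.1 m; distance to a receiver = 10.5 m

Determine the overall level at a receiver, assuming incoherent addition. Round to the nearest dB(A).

81 dB(A)

Propagate each source to the receiver with L = L_ref − 20·log₁₀(r/r_ref), then add intensities.
ultrasonic cleaner: 73 − 20·log₁₀(28.7/2.5) = 73 − 21.20 = 51.80 dB(A).
fan: 81 − 20·log₁₀(14.4/4.2) = 81 − 10.70 = 70.30 dB(A).
cooling tower: 90 − 20·log₁₀(15.9/2.5) = 90 − 16.07 = 73.93 dB(A).
milling machine: 90 − 20·log₁₀(10.5/3.1) = 90 − 10.60 = 79.40 dB(A).
Σ 10^(L/10) = 1.227e+08 → L_total = 10·log₁₀(1.227e+08) = 80.89 dB(A).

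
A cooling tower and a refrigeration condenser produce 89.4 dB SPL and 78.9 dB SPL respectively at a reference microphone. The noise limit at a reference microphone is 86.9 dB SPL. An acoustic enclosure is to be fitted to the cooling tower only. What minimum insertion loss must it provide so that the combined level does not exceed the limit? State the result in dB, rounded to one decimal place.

3.2 dB

Everything except the cooling tower sums to 10^(78.9/10) = 7.762e+07 in linear terms, 78.90 dB SPL.
To meet 86.9 dB SPL overall, the treated cooling tower may contribute at most 10^(86.9/10) − 7.762e+07 = 4.122e+08, i.e. 86.15 dB SPL.
Required insertion loss = 89.4 − 86.15 = 3.25 dB.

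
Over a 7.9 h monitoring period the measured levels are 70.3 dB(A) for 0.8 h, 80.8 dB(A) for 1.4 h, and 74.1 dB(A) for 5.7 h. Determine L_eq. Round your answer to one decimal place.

Weight each interval's intensity by its duration and average over T = 7.9 h:
Σ tᵢ·10^(Lᵢ/10) = 0.8·10^(70.3/10) + 1.4·10^(80.8/10) + 5.7·10^(74.1/10) = 3.234e+08.
L_eq = 10·log₁₀(3.234e+08/7.9) = 76.12 dB(A).

76.1 dB(A)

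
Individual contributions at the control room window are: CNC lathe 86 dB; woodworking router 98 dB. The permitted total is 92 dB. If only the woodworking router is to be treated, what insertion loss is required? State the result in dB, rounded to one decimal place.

The untreated sources together contribute 10^(86/10) = 3.981e+08, i.e. 86.00 dB.
The limit corresponds to 10^(92/10) = 1.585e+09; subtracting the fixed part leaves 1.187e+09 for the woodworking router, i.e. 90.74 dB.
So the woodworking router must be reduced from 98 to 90.74 dB: IL = 7.26 dB.

7.3 dB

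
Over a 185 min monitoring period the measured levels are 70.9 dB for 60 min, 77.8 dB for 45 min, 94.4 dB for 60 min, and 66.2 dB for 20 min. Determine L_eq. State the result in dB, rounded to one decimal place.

89.6 dB

Weight each interval's intensity by its duration and average over T = 185 min:
Σ tᵢ·10^(Lᵢ/10) = 60·10^(70.9/10) + 45·10^(77.8/10) + 60·10^(94.4/10) + 20·10^(66.2/10) = 1.688e+11.
L_eq = 10·log₁₀(1.688e+11/185) = 89.60 dB.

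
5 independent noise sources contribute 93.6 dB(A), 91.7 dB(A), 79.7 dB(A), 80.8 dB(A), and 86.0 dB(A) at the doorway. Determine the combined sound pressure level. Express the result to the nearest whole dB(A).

Incoherent sources combine by intensity addition: L_total = 10·log₁₀(Σ 10^(L_i/10)).
Σ 10^(L/10) = 10^(93.6/10) + 10^(91.7/10) + 10^(79.7/10) + 10^(80.8/10) + 10^(86.0/10) = 4.382e+09.
L_total = 10·log₁₀(4.382e+09) = 96.42 dB(A).

96 dB(A)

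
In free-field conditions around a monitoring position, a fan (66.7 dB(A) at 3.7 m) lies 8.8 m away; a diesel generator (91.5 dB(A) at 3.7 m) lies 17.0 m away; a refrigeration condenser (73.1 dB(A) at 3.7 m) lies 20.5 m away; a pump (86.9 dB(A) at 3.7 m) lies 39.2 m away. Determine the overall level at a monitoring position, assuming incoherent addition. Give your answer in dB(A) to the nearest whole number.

79 dB(A)

Apply inverse-square spreading to bring every level to the receiver, then sum 10^(L/10).
fan: 66.7 − 20·log₁₀(8.8/3.7) = 66.7 − 7.53 = 59.17 dB(A).
diesel generator: 91.5 − 20·log₁₀(17.0/3.7) = 91.5 − 13.24 = 78.26 dB(A).
refrigeration condenser: 73.1 − 20·log₁₀(20.5/3.7) = 73.1 − 14.87 = 58.23 dB(A).
pump: 86.9 − 20·log₁₀(39.2/3.7) = 86.9 − 20.50 = 66.40 dB(A).
Σ 10^(L/10) = 7.277e+07 → L_total = 10·log₁₀(7.277e+07) = 78.62 dB(A).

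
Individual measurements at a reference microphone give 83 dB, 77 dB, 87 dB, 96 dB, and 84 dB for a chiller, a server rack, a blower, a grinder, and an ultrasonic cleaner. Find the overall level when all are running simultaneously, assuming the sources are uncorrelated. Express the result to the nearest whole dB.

Incoherent sources combine by intensity addition: L_total = 10·log₁₀(Σ 10^(L_i/10)).
Σ 10^(L/10) = 10^(83/10) + 10^(77/10) + 10^(87/10) + 10^(96/10) + 10^(84/10) = 4.983e+09.
L_total = 10·log₁₀(4.983e+09) = 96.97 dB.

97 dB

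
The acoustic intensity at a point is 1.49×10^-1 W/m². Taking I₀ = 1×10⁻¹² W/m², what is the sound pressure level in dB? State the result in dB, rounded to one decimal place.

L = 10·log₁₀(I/I₀) = 10·log₁₀(1.49×10^-1/10⁻¹²) = 10·log₁₀(1.49×10^11).
L = 10·(0.1732 + 11) = 111.73 dB.

111.7 dB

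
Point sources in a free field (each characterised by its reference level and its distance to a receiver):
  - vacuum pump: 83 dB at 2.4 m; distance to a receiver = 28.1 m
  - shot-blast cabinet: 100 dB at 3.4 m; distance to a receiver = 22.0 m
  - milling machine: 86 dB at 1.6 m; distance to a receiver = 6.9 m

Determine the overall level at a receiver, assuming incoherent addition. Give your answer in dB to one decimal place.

Apply inverse-square spreading to bring every level to the receiver, then sum 10^(L/10).
vacuum pump: 83 − 20·log₁₀(28.1/2.4) = 83 − 21.37 = 61.63 dB.
shot-blast cabinet: 100 − 20·log₁₀(22.0/3.4) = 100 − 16.22 = 83.78 dB.
milling machine: 86 − 20·log₁₀(6.9/1.6) = 86 − 12.69 = 73.31 dB.
Σ 10^(L/10) = 2.617e+08 → L_total = 10·log₁₀(2.617e+08) = 84.18 dB.

84.2 dB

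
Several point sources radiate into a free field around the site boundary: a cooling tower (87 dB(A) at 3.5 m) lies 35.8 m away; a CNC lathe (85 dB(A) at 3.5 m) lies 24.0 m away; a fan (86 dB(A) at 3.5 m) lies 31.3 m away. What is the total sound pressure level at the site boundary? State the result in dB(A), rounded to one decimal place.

Apply inverse-square spreading to bring every level to the receiver, then sum 10^(L/10).
cooling tower: 87 − 20·log₁₀(35.8/3.5) = 87 − 20.20 = 66.80 dB(A).
CNC lathe: 85 − 20·log₁₀(24.0/3.5) = 85 − 16.72 = 68.28 dB(A).
fan: 86 − 20·log₁₀(31.3/3.5) = 86 − 19.03 = 66.97 dB(A).
Σ 10^(L/10) = 1.649e+07 → L_total = 10·log₁₀(1.649e+07) = 72.17 dB(A).

72.2 dB(A)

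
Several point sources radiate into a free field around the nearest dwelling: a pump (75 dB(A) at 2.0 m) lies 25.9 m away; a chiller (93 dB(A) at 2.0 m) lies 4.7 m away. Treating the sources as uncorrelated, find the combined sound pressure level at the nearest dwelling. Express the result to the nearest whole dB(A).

86 dB(A)

Apply inverse-square spreading to bring every level to the receiver, then sum 10^(L/10).
pump: 75 − 20·log₁₀(25.9/2.0) = 75 − 22.25 = 52.75 dB(A).
chiller: 93 − 20·log₁₀(4.7/2.0) = 93 − 7.42 = 85.58 dB(A).
Σ 10^(L/10) = 3.615e+08 → L_total = 10·log₁₀(3.615e+08) = 85.58 dB(A).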